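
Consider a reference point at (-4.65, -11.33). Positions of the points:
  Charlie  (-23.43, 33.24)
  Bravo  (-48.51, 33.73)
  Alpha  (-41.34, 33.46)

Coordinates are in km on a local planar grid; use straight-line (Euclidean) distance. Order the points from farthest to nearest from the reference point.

Bravo, Alpha, Charlie

Computing each straight-line distance from (-4.65, -11.33):
Bravo (-48.51, 33.73): 62.9 km
Alpha (-41.34, 33.46): 57.9 km
Charlie (-23.43, 33.24): 48.4 km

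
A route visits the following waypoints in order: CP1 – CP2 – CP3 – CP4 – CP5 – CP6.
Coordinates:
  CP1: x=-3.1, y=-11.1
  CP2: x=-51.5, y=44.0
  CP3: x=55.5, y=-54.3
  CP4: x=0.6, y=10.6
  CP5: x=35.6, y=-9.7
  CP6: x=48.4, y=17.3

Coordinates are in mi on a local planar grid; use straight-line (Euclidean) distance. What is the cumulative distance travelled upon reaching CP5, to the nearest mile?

344 mi

Leg distances:
CP1→CP2: 73.3 mi  (cumulative 73.3 mi)
CP2→CP3: 145.3 mi  (cumulative 218.6 mi)
CP3→CP4: 85.0 mi  (cumulative 303.6 mi)
CP4→CP5: 40.5 mi  (cumulative 344.1 mi)
Cumulative distance at CP5 ≈ 344 mi.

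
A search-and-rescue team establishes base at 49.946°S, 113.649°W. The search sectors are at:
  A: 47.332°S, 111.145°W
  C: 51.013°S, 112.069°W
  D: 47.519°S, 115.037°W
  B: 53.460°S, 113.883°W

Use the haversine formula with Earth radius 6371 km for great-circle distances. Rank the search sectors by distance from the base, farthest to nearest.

B, A, D, C

Distance from the base at 49.946°S, 113.649°W to each:
B 53.460°S, 113.883°W: 391.1 km
A 47.332°S, 111.145°W: 344.0 km
D 47.519°S, 115.037°W: 288.4 km
C 51.013°S, 112.069°W: 163.0 km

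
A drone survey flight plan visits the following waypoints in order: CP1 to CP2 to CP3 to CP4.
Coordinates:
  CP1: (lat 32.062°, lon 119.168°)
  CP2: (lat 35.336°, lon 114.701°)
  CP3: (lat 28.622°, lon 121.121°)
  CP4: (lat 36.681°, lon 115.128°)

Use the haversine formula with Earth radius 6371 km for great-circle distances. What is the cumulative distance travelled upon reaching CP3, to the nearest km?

1511 km

Leg distances:
CP1→CP2: 550.6 km  (cumulative 550.6 km)
CP2→CP3: 960.7 km  (cumulative 1511.3 km)
Cumulative distance at CP3 ≈ 1511 km.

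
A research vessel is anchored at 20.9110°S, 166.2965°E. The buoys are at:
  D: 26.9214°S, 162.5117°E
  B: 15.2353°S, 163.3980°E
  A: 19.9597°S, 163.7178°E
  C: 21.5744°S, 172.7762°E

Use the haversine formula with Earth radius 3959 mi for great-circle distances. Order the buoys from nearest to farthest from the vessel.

A, C, B, D

Distance from the vessel at 20.9110°S, 166.2965°E to each:
A 19.9597°S, 163.7178°E: 179.4 mi
C 21.5744°S, 172.7762°E: 419.8 mi
B 15.2353°S, 163.3980°E: 435.9 mi
D 26.9214°S, 162.5117°E: 479.1 mi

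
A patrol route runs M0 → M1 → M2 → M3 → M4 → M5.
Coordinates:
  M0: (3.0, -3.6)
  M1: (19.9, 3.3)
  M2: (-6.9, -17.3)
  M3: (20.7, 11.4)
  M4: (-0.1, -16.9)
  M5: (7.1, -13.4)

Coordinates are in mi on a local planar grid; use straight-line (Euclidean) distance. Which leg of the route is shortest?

M4–M5

Leg distances:
M0→M1: 18.3 mi
M1→M2: 33.8 mi
M2→M3: 39.8 mi
M3→M4: 35.1 mi
M4→M5: 8.0 mi
The shortest leg is M4–M5 at 8.0 mi.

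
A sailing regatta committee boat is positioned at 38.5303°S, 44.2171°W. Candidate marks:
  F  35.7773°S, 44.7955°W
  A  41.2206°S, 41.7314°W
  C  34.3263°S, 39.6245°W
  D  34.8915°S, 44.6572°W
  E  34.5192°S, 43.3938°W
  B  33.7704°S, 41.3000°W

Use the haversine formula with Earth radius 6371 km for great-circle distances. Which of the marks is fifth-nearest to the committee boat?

B

Distance to each, sorted:
F: 310.4 km
A: 366.7 km
D: 406.5 km
E: 452.0 km
B: 590.4 km
C: 622.2 km
The fifth-nearest is B at 590.4 km.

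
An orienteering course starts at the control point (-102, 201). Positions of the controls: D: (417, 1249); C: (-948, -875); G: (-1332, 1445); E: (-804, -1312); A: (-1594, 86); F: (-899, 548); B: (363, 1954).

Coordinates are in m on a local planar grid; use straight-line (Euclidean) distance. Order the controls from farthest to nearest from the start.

B, G, E, A, C, D, F

Distances from the start:
B (363, 1954): 1813.6 m
G (-1332, 1445): 1749.4 m
E (-804, -1312): 1667.9 m
A (-1594, 86): 1496.4 m
C (-948, -875): 1368.8 m
D (417, 1249): 1169.5 m
F (-899, 548): 869.3 m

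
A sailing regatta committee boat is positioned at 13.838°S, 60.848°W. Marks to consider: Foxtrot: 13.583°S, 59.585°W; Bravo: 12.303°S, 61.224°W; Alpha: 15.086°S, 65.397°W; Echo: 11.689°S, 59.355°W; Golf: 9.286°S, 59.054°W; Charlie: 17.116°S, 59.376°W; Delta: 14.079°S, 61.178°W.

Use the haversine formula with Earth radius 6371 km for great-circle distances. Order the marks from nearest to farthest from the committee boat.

Distance from the committee boat at 13.838°S, 60.848°W to each:
Delta 14.079°S, 61.178°W: 44.6 km
Foxtrot 13.583°S, 59.585°W: 139.4 km
Bravo 12.303°S, 61.224°W: 175.5 km
Echo 11.689°S, 59.355°W: 288.6 km
Charlie 17.116°S, 59.376°W: 397.2 km
Alpha 15.086°S, 65.397°W: 509.1 km
Golf 9.286°S, 59.054°W: 542.6 km

Delta, Foxtrot, Bravo, Echo, Charlie, Alpha, Golf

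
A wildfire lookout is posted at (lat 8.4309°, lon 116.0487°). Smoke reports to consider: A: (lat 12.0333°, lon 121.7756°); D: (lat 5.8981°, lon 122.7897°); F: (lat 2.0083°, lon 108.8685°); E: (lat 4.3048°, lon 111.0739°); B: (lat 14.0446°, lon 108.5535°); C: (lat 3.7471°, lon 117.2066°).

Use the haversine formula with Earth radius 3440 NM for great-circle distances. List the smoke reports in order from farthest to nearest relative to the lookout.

F, B, D, A, E, C

Computing each great-circle distance from (lat 8.4309°, lon 116.0487°):
F (lat 2.0083°, lon 108.8685°): 576.9 NM
B (lat 14.0446°, lon 108.5535°): 555.2 NM
D (lat 5.8981°, lon 122.7897°): 429.4 NM
A (lat 12.0333°, lon 121.7756°): 401.5 NM
E (lat 4.3048°, lon 111.0739°): 386.6 NM
C (lat 3.7471°, lon 117.2066°): 289.6 NM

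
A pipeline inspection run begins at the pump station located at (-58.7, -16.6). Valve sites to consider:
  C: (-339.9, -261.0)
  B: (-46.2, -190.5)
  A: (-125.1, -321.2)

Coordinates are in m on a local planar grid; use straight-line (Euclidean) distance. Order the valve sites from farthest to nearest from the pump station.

Distances from the pump station:
C (-339.9, -261.0): 372.6 m
A (-125.1, -321.2): 311.8 m
B (-46.2, -190.5): 174.3 m

C, A, B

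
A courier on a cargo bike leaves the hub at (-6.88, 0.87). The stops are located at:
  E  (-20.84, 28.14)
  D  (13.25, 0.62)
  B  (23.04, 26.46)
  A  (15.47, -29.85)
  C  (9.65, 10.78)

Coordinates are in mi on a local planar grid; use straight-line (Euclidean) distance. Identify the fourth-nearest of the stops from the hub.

Distance to each, sorted:
C: 19.3 mi
D: 20.1 mi
E: 30.6 mi
A: 38.0 mi
B: 39.4 mi
The fourth-nearest is A at 38.0 mi.

A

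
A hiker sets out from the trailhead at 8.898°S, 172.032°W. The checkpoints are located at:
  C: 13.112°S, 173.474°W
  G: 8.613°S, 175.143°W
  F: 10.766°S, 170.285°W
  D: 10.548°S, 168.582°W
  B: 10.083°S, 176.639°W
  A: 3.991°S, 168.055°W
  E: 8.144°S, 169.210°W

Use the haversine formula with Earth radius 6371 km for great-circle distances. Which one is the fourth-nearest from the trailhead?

Distances from the trailhead (8.898°S, 172.032°W):
F: 282.4 km
E: 321.5 km
G: 343.4 km
D: 420.3 km
C: 494.3 km
B: 522.1 km
A: 700.5 km
The fourth-nearest is D at 420.3 km.

D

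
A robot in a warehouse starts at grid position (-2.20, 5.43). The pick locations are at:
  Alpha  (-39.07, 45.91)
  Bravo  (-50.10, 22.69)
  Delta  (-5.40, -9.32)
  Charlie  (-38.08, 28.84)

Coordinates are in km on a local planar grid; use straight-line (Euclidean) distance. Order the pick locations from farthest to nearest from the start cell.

Alpha, Bravo, Charlie, Delta

Computing each straight-line distance from (-2.20, 5.43):
Alpha (-39.07, 45.91): 54.8 km
Bravo (-50.10, 22.69): 50.9 km
Charlie (-38.08, 28.84): 42.8 km
Delta (-5.40, -9.32): 15.1 km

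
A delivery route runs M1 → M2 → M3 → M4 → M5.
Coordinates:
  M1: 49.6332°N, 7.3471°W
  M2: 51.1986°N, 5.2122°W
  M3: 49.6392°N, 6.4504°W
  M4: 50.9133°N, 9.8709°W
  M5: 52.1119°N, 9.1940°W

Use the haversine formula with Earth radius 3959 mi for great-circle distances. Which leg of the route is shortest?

M4–M5

Leg distances:
M1→M2: 143.3 mi
M2→M3: 120.8 mi
M3→M4: 174.8 mi
M4→M5: 87.8 mi
The shortest leg is M4–M5 at 87.8 mi.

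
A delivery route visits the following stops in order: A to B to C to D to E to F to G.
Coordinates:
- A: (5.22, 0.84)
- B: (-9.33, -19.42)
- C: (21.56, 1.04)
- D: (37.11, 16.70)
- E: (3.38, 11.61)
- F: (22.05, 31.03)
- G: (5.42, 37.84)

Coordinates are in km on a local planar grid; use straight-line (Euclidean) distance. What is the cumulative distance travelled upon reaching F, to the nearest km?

Leg distances:
A→B: 24.9 km  (cumulative 24.9 km)
B→C: 37.1 km  (cumulative 62.0 km)
C→D: 22.1 km  (cumulative 84.1 km)
D→E: 34.1 km  (cumulative 118.2 km)
E→F: 26.9 km  (cumulative 145.1 km)
Cumulative distance at F ≈ 145 km.

145 km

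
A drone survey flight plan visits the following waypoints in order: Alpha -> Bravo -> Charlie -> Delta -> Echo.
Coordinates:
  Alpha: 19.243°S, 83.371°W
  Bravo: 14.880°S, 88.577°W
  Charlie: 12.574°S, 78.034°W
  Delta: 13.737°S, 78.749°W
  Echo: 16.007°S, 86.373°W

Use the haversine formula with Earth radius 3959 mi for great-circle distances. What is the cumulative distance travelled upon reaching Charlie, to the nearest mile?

Leg distances:
Alpha→Bravo: 457.2 mi  (cumulative 457.2 mi)
Bravo→Charlie: 725.3 mi  (cumulative 1182.5 mi)
Cumulative distance at Charlie ≈ 1183 mi.

1183 mi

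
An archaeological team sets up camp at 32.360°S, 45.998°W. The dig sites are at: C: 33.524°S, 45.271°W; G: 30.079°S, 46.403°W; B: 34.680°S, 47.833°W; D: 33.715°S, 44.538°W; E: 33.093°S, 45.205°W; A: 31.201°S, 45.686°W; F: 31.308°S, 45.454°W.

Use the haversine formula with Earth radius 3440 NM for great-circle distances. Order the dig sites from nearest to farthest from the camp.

Distances from the camp:
E 33.093°S, 45.205°W: 59.5 NM
F 31.308°S, 45.454°W: 69.0 NM
A 31.201°S, 45.686°W: 71.4 NM
C 33.524°S, 45.271°W: 78.9 NM
D 33.715°S, 44.538°W: 109.6 NM
G 30.079°S, 46.403°W: 138.5 NM
B 34.680°S, 47.833°W: 166.8 NM

E, F, A, C, D, G, B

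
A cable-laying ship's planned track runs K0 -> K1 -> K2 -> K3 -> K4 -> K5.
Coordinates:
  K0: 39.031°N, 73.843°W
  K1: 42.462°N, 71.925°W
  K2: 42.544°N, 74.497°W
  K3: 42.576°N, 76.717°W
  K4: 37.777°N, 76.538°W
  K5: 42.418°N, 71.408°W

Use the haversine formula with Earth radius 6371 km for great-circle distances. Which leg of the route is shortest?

K2–K3

Leg distances:
K0→K1: 414.3 km
K1→K2: 211.0 km
K2→K3: 181.9 km
K3→K4: 533.8 km
K4→K5: 675.5 km
The shortest leg is K2–K3 at 181.9 km.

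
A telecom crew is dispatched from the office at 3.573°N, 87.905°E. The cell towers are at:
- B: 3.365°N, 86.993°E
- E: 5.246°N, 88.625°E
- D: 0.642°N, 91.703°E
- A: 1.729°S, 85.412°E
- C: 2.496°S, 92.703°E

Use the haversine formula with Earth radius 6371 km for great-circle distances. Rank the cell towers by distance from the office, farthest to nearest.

C, A, D, E, B

Computing each great-circle distance from 3.573°N, 87.905°E:
C 2.496°S, 92.703°E: 860.1 km
A 1.729°S, 85.412°E: 651.4 km
D 0.642°N, 91.703°E: 533.2 km
E 5.246°N, 88.625°E: 202.4 km
B 3.365°N, 86.993°E: 103.8 km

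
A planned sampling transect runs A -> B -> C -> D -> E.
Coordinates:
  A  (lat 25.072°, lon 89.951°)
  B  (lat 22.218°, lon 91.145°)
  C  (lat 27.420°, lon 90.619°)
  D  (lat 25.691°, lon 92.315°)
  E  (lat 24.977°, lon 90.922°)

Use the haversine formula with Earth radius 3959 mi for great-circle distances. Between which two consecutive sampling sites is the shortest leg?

Leg distances:
A→B: 211.2 mi
B→C: 361.0 mi
C→D: 158.9 mi
D→E: 100.0 mi
The shortest leg is D–E at 100.0 mi.

D–E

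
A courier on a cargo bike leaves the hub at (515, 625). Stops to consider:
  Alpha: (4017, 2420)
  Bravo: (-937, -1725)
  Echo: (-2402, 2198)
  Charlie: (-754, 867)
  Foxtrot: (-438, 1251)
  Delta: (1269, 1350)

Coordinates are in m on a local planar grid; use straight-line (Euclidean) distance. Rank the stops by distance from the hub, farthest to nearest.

Alpha, Echo, Bravo, Charlie, Foxtrot, Delta

Distance from the hub at (515, 625) to each:
Alpha (4017, 2420): 3935.2 m
Echo (-2402, 2198): 3314.1 m
Bravo (-937, -1725): 2762.4 m
Charlie (-754, 867): 1291.9 m
Foxtrot (-438, 1251): 1140.2 m
Delta (1269, 1350): 1046.0 m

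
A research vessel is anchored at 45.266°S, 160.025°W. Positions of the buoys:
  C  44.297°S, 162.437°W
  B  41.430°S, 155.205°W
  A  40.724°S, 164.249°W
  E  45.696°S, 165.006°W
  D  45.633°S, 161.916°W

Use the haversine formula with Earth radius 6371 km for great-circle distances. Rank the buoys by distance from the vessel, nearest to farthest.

D, C, E, B, A

Distances from the vessel:
D 45.633°S, 161.916°W: 153.0 km
C 44.297°S, 162.437°W: 218.7 km
E 45.696°S, 165.006°W: 391.2 km
B 41.430°S, 155.205°W: 577.6 km
A 40.724°S, 164.249°W: 610.6 km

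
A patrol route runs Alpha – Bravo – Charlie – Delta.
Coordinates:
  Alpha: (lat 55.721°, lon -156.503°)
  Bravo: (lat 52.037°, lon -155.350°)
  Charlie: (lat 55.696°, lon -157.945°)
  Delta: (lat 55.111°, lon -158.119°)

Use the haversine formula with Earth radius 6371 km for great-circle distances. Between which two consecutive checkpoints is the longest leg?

Leg distances:
Alpha→Bravo: 416.5 km
Bravo→Charlie: 440.9 km
Charlie→Delta: 66.0 km
The longest leg is Bravo–Charlie at 440.9 km.

Bravo–Charlie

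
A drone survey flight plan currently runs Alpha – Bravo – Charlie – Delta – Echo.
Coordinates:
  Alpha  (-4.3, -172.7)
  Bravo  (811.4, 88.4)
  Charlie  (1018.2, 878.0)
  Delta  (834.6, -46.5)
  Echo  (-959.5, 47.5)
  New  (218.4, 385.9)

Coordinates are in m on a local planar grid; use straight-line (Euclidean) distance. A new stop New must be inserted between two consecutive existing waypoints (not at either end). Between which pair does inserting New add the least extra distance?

between Delta and Echo

Added distance for inserting New between each consecutive pair:
Alpha–Bravo: 408.3 m
Bravo–Charlie: 786.3 m
Charlie–Delta: 749.3 m
Delta–Echo: 181.8 m
Smallest added distance is 181.8 m, inserting between Delta and Echo.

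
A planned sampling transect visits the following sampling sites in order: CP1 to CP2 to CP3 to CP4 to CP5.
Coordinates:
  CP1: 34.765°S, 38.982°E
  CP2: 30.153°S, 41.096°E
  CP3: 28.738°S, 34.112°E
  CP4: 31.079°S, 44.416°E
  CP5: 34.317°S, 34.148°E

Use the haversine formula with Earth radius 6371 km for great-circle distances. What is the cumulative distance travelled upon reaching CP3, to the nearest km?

Leg distances:
CP1→CP2: 549.8 km  (cumulative 549.8 km)
CP2→CP3: 694.2 km  (cumulative 1244.0 km)
Cumulative distance at CP3 ≈ 1244 km.

1244 km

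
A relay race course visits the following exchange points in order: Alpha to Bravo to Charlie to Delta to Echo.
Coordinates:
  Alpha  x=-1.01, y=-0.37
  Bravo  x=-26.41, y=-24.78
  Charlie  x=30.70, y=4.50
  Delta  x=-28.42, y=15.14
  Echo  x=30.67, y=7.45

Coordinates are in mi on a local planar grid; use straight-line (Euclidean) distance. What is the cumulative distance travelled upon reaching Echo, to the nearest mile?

219 mi

Leg distances:
Alpha→Bravo: 35.2 mi  (cumulative 35.2 mi)
Bravo→Charlie: 64.2 mi  (cumulative 99.4 mi)
Charlie→Delta: 60.1 mi  (cumulative 159.5 mi)
Delta→Echo: 59.6 mi  (cumulative 219.1 mi)
Cumulative distance at Echo ≈ 219 mi.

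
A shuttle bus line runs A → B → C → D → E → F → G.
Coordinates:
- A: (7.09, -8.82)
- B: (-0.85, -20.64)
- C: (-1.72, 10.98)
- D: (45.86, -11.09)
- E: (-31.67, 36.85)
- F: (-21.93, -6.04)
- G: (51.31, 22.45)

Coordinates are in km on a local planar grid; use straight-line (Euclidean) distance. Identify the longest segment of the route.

Leg distances:
A→B: 14.2 km
B→C: 31.6 km
C→D: 52.4 km
D→E: 91.2 km
E→F: 44.0 km
F→G: 78.6 km
The longest leg is D–E at 91.2 km.

D–E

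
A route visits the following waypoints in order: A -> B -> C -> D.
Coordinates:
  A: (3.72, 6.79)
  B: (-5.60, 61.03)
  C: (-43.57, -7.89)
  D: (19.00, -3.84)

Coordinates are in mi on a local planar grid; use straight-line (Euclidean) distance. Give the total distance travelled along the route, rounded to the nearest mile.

Leg distances:
A→B: 55.0 mi  (cumulative 55.0 mi)
B→C: 78.7 mi  (cumulative 133.7 mi)
C→D: 62.7 mi  (cumulative 196.4 mi)
Total route length ≈ 196 mi.

196 mi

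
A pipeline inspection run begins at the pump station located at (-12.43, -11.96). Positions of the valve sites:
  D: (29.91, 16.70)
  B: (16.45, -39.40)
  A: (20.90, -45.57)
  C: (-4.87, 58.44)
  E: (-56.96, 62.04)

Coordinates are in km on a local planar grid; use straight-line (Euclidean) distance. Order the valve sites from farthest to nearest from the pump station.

Computing each straight-line distance from (-12.43, -11.96):
E (-56.96, 62.04): 86.4 km
C (-4.87, 58.44): 70.8 km
D (29.91, 16.70): 51.1 km
A (20.90, -45.57): 47.3 km
B (16.45, -39.40): 39.8 km

E, C, D, A, B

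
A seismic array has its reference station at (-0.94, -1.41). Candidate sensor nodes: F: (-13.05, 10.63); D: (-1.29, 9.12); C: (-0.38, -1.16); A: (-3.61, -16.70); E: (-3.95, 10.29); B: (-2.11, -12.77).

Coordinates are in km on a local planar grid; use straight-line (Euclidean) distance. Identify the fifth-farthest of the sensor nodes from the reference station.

Distance to each, sorted:
F: 17.1 km
A: 15.5 km
E: 12.1 km
B: 11.4 km
D: 10.5 km
C: 0.6 km
The fifth-farthest is D at 10.5 km.

D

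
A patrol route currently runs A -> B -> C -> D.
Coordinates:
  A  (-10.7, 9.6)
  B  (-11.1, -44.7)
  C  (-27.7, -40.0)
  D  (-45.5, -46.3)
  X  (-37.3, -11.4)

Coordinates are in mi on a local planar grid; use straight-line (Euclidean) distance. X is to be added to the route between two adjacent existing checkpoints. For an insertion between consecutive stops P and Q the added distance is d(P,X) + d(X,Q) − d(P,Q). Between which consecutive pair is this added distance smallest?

Added distance for inserting X between each consecutive pair:
A–B: 22.0 mi
B–C: 55.3 mi
C–D: 47.1 mi
Smallest added distance is 22.0 mi, inserting between A and B.

between A and B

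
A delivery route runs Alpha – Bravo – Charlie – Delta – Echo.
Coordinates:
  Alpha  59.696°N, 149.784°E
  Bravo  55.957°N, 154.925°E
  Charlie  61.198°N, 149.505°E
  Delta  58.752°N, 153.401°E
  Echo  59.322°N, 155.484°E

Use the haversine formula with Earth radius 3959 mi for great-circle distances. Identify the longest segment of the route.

Bravo–Charlie

Leg distances:
Alpha→Bravo: 320.0 mi
Bravo→Charlie: 411.1 mi
Charlie→Delta: 216.1 mi
Delta→Echo: 83.9 mi
The longest leg is Bravo–Charlie at 411.1 mi.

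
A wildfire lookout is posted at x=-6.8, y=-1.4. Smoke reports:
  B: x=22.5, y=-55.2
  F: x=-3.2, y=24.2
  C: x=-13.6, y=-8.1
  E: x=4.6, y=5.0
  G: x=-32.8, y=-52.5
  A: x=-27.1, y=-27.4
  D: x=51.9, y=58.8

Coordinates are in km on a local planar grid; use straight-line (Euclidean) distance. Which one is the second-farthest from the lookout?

B

Distance to each, sorted:
D: 84.1 km
B: 61.3 km
G: 57.3 km
A: 33.0 km
F: 25.9 km
E: 13.1 km
C: 9.5 km
The second-farthest is B at 61.3 km.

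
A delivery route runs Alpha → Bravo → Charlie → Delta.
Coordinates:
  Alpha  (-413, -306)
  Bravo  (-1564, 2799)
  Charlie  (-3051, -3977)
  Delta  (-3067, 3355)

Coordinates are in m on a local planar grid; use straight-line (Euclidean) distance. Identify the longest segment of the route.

Charlie–Delta

Leg distances:
Alpha→Bravo: 3311.5 m
Bravo→Charlie: 6937.2 m
Charlie→Delta: 7332.0 m
The longest leg is Charlie–Delta at 7332.0 m.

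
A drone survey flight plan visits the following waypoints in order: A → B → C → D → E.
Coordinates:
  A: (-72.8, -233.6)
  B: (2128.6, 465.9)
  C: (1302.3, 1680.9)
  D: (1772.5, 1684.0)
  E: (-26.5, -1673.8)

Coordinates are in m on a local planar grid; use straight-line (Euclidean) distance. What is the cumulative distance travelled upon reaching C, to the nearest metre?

3779 m

Leg distances:
A→B: 2309.9 m  (cumulative 2309.9 m)
B→C: 1469.4 m  (cumulative 3779.2 m)
Cumulative distance at C ≈ 3779 m.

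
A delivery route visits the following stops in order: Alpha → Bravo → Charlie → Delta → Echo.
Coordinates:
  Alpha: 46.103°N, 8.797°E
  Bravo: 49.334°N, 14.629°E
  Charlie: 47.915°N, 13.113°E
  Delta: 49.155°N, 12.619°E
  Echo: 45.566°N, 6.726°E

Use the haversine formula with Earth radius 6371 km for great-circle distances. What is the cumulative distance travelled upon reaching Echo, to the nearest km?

1497 km

Leg distances:
Alpha→Bravo: 564.9 km  (cumulative 564.9 km)
Bravo→Charlie: 193.2 km  (cumulative 758.0 km)
Charlie→Delta: 142.6 km  (cumulative 900.6 km)
Delta→Echo: 596.6 km  (cumulative 1497.2 km)
Cumulative distance at Echo ≈ 1497 km.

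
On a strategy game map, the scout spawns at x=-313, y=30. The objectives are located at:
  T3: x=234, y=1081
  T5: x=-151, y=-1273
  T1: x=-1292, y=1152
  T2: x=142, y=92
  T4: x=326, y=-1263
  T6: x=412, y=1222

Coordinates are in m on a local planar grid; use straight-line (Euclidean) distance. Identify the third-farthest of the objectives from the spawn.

Distance to each, sorted:
T1: 1489.1 m
T4: 1442.3 m
T6: 1395.2 m
T5: 1313.0 m
T3: 1184.8 m
T2: 459.2 m
The third-farthest is T6 at 1395.2 m.

T6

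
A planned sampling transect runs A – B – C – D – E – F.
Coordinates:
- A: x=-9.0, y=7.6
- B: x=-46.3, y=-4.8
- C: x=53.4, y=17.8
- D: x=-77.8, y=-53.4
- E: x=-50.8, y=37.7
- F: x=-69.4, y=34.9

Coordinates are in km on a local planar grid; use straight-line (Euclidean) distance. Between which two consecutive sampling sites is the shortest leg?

E–F

Leg distances:
A→B: 39.3 km
B→C: 102.2 km
C→D: 149.3 km
D→E: 95.0 km
E→F: 18.8 km
The shortest leg is E–F at 18.8 km.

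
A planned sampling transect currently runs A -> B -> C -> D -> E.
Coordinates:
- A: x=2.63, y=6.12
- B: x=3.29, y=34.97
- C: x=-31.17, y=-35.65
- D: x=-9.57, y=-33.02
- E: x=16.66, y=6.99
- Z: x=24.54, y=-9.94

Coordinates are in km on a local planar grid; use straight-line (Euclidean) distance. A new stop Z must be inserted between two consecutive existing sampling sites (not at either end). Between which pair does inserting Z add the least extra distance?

between D and E

Added distance for inserting Z between each consecutive pair:
A–B: 48.0 km
B–C: 32.5 km
C–D: 80.8 km
D–E: 12.0 km
Smallest added distance is 12.0 km, inserting between D and E.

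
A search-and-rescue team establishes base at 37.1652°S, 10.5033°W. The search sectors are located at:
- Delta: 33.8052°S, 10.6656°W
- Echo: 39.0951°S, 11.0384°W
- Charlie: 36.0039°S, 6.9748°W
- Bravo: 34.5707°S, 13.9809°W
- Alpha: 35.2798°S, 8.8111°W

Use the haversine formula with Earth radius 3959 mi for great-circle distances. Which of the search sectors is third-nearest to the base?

Distance to each, sorted:
Echo: 136.5 mi
Alpha: 160.8 mi
Charlie: 211.6 mi
Delta: 232.3 mi
Bravo: 264.6 mi
The third-nearest is Charlie at 211.6 mi.

Charlie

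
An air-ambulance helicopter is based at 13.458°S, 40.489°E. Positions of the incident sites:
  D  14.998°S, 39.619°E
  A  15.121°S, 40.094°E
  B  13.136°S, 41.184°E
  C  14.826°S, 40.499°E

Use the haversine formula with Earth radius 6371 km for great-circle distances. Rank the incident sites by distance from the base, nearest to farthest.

Computing each great-circle distance from 13.458°S, 40.489°E:
B 13.136°S, 41.184°E: 83.3 km
C 14.826°S, 40.499°E: 152.1 km
A 15.121°S, 40.094°E: 189.8 km
D 14.998°S, 39.619°E: 195.2 km

B, C, A, D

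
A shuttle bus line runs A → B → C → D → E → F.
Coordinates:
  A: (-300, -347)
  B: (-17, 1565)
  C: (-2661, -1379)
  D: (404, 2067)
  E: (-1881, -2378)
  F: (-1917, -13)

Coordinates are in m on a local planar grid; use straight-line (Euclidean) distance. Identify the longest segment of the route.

D–E

Leg distances:
A→B: 1932.8 m
B→C: 3957.0 m
C→D: 4611.8 m
D→E: 4997.9 m
E→F: 2365.3 m
The longest leg is D–E at 4997.9 m.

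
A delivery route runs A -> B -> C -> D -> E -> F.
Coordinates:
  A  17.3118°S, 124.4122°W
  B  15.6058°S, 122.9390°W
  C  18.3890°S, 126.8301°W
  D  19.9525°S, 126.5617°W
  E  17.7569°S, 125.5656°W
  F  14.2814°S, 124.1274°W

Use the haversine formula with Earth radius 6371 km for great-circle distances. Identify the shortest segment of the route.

Leg distances:
A→B: 246.3 km
B→C: 516.7 km
C→D: 176.1 km
D→E: 265.7 km
E→F: 415.9 km
The shortest leg is C–D at 176.1 km.

C–D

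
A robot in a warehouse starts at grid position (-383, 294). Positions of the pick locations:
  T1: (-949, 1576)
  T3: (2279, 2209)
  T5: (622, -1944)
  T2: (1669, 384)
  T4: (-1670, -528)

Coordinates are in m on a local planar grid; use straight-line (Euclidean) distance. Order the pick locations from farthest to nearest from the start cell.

T3, T5, T2, T4, T1

Distance from the start cell at (-383, 294) to each:
T3 (2279, 2209): 3279.2 m
T5 (622, -1944): 2453.3 m
T2 (1669, 384): 2054.0 m
T4 (-1670, -528): 1527.1 m
T1 (-949, 1576): 1401.4 m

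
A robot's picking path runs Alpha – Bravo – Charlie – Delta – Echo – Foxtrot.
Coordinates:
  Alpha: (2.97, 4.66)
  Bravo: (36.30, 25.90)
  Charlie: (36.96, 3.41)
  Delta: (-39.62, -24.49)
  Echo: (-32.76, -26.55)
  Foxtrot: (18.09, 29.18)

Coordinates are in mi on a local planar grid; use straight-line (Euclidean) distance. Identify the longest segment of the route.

Charlie–Delta

Leg distances:
Alpha→Bravo: 39.5 mi
Bravo→Charlie: 22.5 mi
Charlie→Delta: 81.5 mi
Delta→Echo: 7.2 mi
Echo→Foxtrot: 75.4 mi
The longest leg is Charlie–Delta at 81.5 mi.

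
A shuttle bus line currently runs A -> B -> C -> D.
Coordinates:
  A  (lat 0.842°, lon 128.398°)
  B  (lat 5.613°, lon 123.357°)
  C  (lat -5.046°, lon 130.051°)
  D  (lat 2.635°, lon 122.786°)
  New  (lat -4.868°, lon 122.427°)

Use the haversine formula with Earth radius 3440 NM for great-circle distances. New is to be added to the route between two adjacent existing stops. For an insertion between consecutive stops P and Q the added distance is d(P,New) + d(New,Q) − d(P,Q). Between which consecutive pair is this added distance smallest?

between C and D

Added distance for inserting New between each consecutive pair:
A–B: 711.2 NM
B–C: 332.5 NM
C–D: 272.7 NM
Smallest added distance is 272.7 NM, inserting between C and D.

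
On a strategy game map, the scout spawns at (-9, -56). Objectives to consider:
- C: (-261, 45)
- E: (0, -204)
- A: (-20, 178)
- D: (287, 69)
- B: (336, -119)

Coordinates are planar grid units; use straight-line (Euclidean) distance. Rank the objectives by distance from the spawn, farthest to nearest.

B, D, C, A, E

Distance from the spawn at (-9, -56) to each:
B (336, -119): 350.7
D (287, 69): 321.3
C (-261, 45): 271.5
A (-20, 178): 234.3
E (0, -204): 148.3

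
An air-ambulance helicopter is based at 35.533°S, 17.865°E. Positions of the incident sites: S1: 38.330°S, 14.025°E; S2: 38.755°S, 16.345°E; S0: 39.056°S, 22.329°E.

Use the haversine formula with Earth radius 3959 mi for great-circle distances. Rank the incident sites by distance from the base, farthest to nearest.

Distance from the base at 35.533°S, 17.865°E to each:
S0 39.056°S, 22.329°E: 345.6 mi
S1 38.330°S, 14.025°E: 286.9 mi
S2 38.755°S, 16.345°E: 237.8 mi

S0, S1, S2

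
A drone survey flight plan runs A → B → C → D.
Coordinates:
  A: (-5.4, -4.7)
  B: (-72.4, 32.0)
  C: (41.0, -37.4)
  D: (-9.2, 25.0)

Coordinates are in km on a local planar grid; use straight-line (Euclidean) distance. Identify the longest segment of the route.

B–C

Leg distances:
A→B: 76.4 km
B→C: 133.0 km
C→D: 80.1 km
The longest leg is B–C at 133.0 km.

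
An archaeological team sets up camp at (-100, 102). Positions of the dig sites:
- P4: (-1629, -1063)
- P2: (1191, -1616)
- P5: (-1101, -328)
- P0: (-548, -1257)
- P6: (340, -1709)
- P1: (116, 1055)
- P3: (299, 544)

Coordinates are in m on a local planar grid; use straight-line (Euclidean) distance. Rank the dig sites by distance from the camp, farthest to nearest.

Distance from the camp at (-100, 102) to each:
P2 (1191, -1616): 2149.0 m
P4 (-1629, -1063): 1922.3 m
P6 (340, -1709): 1863.7 m
P0 (-548, -1257): 1430.9 m
P5 (-1101, -328): 1089.4 m
P1 (116, 1055): 977.2 m
P3 (299, 544): 595.5 m

P2, P4, P6, P0, P5, P1, P3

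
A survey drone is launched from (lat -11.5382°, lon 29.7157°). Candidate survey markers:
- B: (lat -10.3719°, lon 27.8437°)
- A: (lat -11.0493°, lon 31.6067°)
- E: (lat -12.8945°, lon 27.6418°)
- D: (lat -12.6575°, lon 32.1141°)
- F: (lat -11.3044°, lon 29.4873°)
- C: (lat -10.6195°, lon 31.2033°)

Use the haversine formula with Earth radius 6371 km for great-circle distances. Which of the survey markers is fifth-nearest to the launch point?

E

Distances from the launch point ((lat -11.5382°, lon 29.7157°)):
F: 36.0 km
C: 191.8 km
A: 213.2 km
B: 242.0 km
E: 271.2 km
D: 288.9 km
The fifth-nearest is E at 271.2 km.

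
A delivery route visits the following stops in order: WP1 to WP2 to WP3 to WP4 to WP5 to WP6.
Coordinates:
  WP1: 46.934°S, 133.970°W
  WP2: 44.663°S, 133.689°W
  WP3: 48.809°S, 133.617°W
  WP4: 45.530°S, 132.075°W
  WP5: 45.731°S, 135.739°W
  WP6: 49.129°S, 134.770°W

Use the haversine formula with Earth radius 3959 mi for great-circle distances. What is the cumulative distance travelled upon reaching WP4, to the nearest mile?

Leg distances:
WP1→WP2: 157.5 mi  (cumulative 157.5 mi)
WP2→WP3: 286.5 mi  (cumulative 444.0 mi)
WP3→WP4: 237.9 mi  (cumulative 681.9 mi)
Cumulative distance at WP4 ≈ 682 mi.

682 mi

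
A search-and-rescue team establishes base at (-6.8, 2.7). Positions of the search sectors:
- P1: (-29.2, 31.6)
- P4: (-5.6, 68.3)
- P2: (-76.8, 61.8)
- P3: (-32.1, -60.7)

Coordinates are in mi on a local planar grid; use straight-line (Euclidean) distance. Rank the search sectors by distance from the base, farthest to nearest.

Distance from the base at (-6.8, 2.7) to each:
P2 (-76.8, 61.8): 91.6 mi
P3 (-32.1, -60.7): 68.3 mi
P4 (-5.6, 68.3): 65.6 mi
P1 (-29.2, 31.6): 36.6 mi

P2, P3, P4, P1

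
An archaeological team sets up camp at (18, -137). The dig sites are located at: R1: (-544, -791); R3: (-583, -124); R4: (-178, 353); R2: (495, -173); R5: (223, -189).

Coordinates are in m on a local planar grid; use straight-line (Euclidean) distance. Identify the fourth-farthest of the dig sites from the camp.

Distances from the camp ((18, -137)):
R1: 862.3 m
R3: 601.1 m
R4: 527.7 m
R2: 478.4 m
R5: 211.5 m
The fourth-farthest is R2 at 478.4 m.

R2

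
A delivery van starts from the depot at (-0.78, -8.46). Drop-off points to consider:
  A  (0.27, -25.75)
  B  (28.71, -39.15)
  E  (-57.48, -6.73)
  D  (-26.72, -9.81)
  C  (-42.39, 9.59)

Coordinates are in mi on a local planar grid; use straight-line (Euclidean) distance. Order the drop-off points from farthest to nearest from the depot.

Computing each straight-line distance from (-0.78, -8.46):
E (-57.48, -6.73): 56.7 mi
C (-42.39, 9.59): 45.4 mi
B (28.71, -39.15): 42.6 mi
D (-26.72, -9.81): 26.0 mi
A (0.27, -25.75): 17.3 mi

E, C, B, D, A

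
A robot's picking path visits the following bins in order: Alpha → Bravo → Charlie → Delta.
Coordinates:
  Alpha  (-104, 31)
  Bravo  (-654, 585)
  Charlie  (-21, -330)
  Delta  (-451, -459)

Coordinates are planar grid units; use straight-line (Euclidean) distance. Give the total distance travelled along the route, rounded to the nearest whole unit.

2342

Leg distances:
Alpha→Bravo: 780.7  (cumulative 780.7)
Bravo→Charlie: 1112.6  (cumulative 1893.3)
Charlie→Delta: 448.9  (cumulative 2342.2)
Total route length ≈ 2342.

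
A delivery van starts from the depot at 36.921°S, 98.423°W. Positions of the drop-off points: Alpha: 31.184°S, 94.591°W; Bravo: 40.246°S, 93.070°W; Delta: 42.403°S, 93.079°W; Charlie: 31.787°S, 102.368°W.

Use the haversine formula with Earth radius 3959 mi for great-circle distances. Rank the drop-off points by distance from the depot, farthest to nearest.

Delta, Alpha, Charlie, Bravo

Computing each great-circle distance from 36.921°S, 98.423°W:
Delta 42.403°S, 93.079°W: 473.4 mi
Alpha 31.184°S, 94.591°W: 453.0 mi
Charlie 31.787°S, 102.368°W: 420.0 mi
Bravo 40.246°S, 93.070°W: 369.2 mi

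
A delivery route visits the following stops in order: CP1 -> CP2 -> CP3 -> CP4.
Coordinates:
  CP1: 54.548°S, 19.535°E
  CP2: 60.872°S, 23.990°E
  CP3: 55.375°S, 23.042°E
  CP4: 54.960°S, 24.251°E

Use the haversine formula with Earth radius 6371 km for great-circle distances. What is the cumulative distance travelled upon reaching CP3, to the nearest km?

1365 km

Leg distances:
CP1→CP2: 750.9 km  (cumulative 750.9 km)
CP2→CP3: 613.8 km  (cumulative 1364.7 km)
Cumulative distance at CP3 ≈ 1365 km.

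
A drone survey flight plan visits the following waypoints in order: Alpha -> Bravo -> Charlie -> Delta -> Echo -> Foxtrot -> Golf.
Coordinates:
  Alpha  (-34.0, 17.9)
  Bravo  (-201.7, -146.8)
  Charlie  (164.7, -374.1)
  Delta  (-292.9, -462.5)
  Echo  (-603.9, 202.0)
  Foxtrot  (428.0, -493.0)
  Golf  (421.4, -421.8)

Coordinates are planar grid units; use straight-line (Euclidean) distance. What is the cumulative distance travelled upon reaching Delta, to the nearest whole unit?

Leg distances:
Alpha→Bravo: 235.1  (cumulative 235.1)
Bravo→Charlie: 431.2  (cumulative 666.2)
Charlie→Delta: 466.1  (cumulative 1132.3)
Cumulative distance at Delta ≈ 1132.

1132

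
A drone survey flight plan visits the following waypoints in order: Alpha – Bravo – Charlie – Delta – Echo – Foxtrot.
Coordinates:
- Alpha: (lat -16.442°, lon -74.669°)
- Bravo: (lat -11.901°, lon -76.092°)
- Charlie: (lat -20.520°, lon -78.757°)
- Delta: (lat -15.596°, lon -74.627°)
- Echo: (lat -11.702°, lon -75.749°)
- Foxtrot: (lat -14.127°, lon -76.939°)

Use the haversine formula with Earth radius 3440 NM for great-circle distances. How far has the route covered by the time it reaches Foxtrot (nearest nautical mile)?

1607 NM

Leg distances:
Alpha→Bravo: 284.9 NM  (cumulative 284.9 NM)
Bravo→Charlie: 539.8 NM  (cumulative 824.7 NM)
Charlie→Delta: 378.1 NM  (cumulative 1202.8 NM)
Delta→Echo: 242.8 NM  (cumulative 1445.5 NM)
Echo→Foxtrot: 161.4 NM  (cumulative 1606.9 NM)
Cumulative distance at Foxtrot ≈ 1607 NM.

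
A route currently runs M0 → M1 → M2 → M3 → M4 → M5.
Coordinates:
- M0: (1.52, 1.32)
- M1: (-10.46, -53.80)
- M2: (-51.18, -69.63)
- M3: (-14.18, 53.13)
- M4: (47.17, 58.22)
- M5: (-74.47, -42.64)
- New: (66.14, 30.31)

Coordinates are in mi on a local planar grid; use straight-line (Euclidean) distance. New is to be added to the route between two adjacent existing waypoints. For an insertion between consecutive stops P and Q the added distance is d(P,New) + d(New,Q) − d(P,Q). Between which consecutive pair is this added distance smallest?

between M4 and M5

Added distance for inserting New between each consecutive pair:
M0–M1: 128.2 mi
M1–M2: 224.2 mi
M2–M3: 109.4 mi
M3–M4: 55.7 mi
M4–M5: 34.1 mi
Smallest added distance is 34.1 mi, inserting between M4 and M5.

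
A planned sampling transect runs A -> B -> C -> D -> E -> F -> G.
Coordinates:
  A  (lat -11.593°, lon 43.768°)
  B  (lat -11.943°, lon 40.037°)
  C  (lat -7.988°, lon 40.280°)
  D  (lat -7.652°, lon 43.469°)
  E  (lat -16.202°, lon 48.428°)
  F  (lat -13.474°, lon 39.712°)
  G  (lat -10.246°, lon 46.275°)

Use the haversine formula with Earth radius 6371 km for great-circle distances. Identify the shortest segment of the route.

Leg distances:
A→B: 408.0 km
B→C: 440.6 km
C→D: 353.3 km
D→E: 1092.8 km
E→F: 984.6 km
F→G: 799.2 km
The shortest leg is C–D at 353.3 km.

C–D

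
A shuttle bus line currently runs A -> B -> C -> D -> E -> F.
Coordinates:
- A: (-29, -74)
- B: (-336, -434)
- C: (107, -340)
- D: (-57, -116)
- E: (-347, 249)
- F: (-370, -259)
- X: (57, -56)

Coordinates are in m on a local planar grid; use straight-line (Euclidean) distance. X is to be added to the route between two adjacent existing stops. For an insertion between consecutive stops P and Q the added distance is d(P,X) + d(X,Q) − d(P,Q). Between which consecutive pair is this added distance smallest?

Added distance for inserting X between each consecutive pair:
A–B: 160.0 m
B–C: 380.8 m
C–D: 139.6 m
D–E: 168.8 m
E–F: 470.5 m
Smallest added distance is 139.6 m, inserting between C and D.

between C and D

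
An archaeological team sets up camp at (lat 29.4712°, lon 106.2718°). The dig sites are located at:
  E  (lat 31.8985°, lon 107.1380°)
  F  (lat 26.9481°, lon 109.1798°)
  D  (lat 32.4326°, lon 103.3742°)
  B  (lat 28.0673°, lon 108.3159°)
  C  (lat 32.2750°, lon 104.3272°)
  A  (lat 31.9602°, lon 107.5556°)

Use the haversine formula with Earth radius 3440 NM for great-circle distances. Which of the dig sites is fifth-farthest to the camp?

Distance to each, sorted:
D: 232.1 NM
F: 215.9 NM
C: 195.9 NM
A: 163.5 NM
E: 152.4 NM
B: 136.7 NM
The fifth-farthest is E at 152.4 NM.

E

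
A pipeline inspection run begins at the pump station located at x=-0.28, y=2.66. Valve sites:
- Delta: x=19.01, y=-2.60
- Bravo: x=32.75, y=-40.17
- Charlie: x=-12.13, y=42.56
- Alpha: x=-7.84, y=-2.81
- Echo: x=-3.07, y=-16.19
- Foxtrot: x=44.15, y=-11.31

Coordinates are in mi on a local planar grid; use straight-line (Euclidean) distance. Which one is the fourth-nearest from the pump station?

Charlie

Distances from the pump station (x=-0.28, y=2.66):
Alpha: 9.3 mi
Echo: 19.1 mi
Delta: 20.0 mi
Charlie: 41.6 mi
Foxtrot: 46.6 mi
Bravo: 54.1 mi
The fourth-nearest is Charlie at 41.6 mi.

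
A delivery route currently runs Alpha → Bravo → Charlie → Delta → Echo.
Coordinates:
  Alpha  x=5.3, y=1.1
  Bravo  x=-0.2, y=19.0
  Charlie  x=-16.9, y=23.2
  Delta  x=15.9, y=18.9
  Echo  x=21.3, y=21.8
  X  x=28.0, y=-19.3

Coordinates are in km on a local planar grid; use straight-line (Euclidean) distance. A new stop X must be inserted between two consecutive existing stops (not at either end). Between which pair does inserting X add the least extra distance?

between Alpha and Bravo

Added distance for inserting X between each consecutive pair:
Alpha–Bravo: 59.4 km
Bravo–Charlie: 92.2 km
Charlie–Delta: 68.8 km
Delta–Echo: 75.6 km
Smallest added distance is 59.4 km, inserting between Alpha and Bravo.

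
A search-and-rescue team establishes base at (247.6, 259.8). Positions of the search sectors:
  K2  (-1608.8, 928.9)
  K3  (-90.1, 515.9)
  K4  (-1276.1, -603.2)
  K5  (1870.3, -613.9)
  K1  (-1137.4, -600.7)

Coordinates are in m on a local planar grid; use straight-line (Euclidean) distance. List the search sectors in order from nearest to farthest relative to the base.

K3, K1, K4, K5, K2

Distances from the base:
K3 (-90.1, 515.9): 423.8 m
K1 (-1137.4, -600.7): 1630.5 m
K4 (-1276.1, -603.2): 1751.1 m
K5 (1870.3, -613.9): 1843.0 m
K2 (-1608.8, 928.9): 1973.3 m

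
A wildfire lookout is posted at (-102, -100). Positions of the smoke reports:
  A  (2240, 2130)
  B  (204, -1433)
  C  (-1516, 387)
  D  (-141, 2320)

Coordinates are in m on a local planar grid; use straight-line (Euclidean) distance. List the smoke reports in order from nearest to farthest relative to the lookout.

Distance from the lookout at (-102, -100) to each:
B (204, -1433): 1367.7 m
C (-1516, 387): 1495.5 m
D (-141, 2320): 2420.3 m
A (2240, 2130): 3233.9 m

B, C, D, A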